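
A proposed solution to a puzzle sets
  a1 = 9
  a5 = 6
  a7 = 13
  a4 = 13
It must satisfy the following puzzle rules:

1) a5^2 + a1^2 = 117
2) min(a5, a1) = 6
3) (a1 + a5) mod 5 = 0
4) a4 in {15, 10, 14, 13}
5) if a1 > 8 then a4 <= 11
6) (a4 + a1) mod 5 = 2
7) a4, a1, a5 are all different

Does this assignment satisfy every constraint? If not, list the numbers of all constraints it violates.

1) a5^2 + a1^2 = 6^2 + 9^2 = 36 + 81 = 117  holds
2) min(6, 9) = 6  holds
3) a1 + a5 = 15; 15 mod 5 = 0  holds
4) a4 = 13 is in {15, 10, 14, 13}  holds
5) a1 = 9 > 8, so we need a4 ≤ 11; but a4 = 13 > 11  fails
6) a4 + a1 = 22; 22 mod 5 = 2  holds
7) values 13, 9, 6 are pairwise distinct  holds

Violated: 5.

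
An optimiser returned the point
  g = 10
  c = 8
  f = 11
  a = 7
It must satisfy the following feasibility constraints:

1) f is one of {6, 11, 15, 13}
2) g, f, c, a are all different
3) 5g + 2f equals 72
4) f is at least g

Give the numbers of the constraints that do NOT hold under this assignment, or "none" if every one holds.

1) f = 11 is in {6, 11, 15, 13} — OK.
2) values 10, 11, 8, 7 are pairwise distinct — OK.
3) 5g + 2f = 5(10) + 2(11) = 72 — OK.
4) f = 11, g = 10; 11 ≥ 10 — OK.

All constraints are satisfied.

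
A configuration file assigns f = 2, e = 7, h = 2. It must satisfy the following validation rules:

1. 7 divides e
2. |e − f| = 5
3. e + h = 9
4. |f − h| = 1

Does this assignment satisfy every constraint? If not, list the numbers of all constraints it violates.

Constraint 4 is violated.

1. 7 / 7 = 1, so 7 divides 7  OK
2. |7 − 2| = 5  OK
3. e + h = 7 + 2 = 9  OK
4. |2 − 2| = 0, not 1  FAIL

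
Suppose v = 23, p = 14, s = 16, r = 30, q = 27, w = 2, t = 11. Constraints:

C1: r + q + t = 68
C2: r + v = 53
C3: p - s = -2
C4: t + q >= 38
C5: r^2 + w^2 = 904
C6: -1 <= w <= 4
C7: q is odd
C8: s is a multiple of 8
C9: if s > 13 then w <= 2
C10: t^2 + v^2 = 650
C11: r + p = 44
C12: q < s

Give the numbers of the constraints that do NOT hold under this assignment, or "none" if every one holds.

The assignment fails constraint 12.

C1: r + q + t = 30 + 27 + 11 = 68  OK
C2: r + v = 30 + 23 = 53  OK
C3: p - s = 14 - 16 = -2  OK
C4: t + q = 11 + 27 = 38; 38 ≥ 38  OK
C5: r^2 + w^2 = 30^2 + 2^2 = 900 + 4 = 904  OK
C6: w = 2 lies in [-1, 4]  OK
C7: q = 27 is odd  OK
C8: 16 / 8 = 2, so 8 divides 16  OK
C9: s = 16 > 13, so we need w ≤ 2; w = 2 ≤ 2  OK
C10: t^2 + v^2 = 11^2 + 23^2 = 121 + 529 = 650  OK
C11: r + p = 30 + 14 = 44  OK
C12: q = 27, s = 16; 27 ≥ 16 (want <)  FAIL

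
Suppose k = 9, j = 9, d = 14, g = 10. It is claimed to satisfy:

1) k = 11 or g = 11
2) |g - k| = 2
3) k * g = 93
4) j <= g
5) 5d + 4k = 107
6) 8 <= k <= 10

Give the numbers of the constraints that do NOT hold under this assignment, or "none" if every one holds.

Constraints 1, 2, 3, and 5 are violated.

1) k = 9 ≠ 11 and g = 10 ≠ 11; both disjuncts false  ✘
2) |10 - 9| = 1, not 2  ✘
3) k * g = 9 * 10 = 90, not 93  ✘
4) j = 9, g = 10; 9 ≤ 10  ✔
5) 5d + 4k = 5(14) + 4(9) = 106, not 107  ✘
6) k = 9 lies in [8, 10]  ✔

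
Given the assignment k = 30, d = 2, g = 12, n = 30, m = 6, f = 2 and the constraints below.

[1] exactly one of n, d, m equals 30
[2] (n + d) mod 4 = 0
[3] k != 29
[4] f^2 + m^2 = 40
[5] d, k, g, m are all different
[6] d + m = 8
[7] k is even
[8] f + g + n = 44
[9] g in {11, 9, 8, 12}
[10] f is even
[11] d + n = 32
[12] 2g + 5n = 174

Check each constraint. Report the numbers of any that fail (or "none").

None — every constraint holds.

[1] n=30, d=2, m=6; 1 of them equals 30  OK
[2] n + d = 32; 32 mod 4 = 0  OK
[3] k = 30, and 30 ≠ 29  OK
[4] f^2 + m^2 = 2^2 + 6^2 = 4 + 36 = 40  OK
[5] values 2, 30, 12, 6 are pairwise distinct  OK
[6] d + m = 2 + 6 = 8  OK
[7] k = 30 is even  OK
[8] f + g + n = 2 + 12 + 30 = 44  OK
[9] g = 12 is in {11, 9, 8, 12}  OK
[10] f = 2 is even  OK
[11] d + n = 2 + 30 = 32  OK
[12] 2g + 5n = 2(12) + 5(30) = 174  OK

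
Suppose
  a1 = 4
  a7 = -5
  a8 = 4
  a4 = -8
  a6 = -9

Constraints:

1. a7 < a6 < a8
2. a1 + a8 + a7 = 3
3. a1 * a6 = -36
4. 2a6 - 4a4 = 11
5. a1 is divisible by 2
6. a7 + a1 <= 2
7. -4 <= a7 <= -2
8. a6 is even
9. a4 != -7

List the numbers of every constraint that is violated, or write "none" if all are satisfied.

1. values -5, -9, 4; a7 = -5 is not < a6 = -9 — violated.
2. a1 + a8 + a7 = 4 + 4 + (-5) = 3 — OK.
3. a1 * a6 = 4 * (-9) = -36 — OK.
4. 2a6 - 4a4 = 2(-9) - 4(-8) = 14, not 11 — violated.
5. 4 / 2 = 2, so 2 divides 4 — OK.
6. a7 + a1 = -5 + 4 = -1; -1 ≤ 2 — OK.
7. a7 = -5 is outside [-4, -2] — violated.
8. a6 = -9 is odd — violated.
9. a4 = -8, and -8 ≠ -7 — OK.

Constraints 1, 4, 7, and 8 are violated.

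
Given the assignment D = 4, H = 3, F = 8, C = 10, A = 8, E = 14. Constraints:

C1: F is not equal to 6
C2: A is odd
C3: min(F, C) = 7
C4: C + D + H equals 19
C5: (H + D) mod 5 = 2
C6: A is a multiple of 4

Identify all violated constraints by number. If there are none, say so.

Violated: 2, 3, and 4.

C1: F = 8, and 8 ≠ 6  OK
C2: A = 8 is even  FAIL
C3: min(8, 10) = 8, not 7  FAIL
C4: C + D + H = 10 + 4 + 3 = 17, not 19  FAIL
C5: H + D = 7; 7 mod 5 = 2  OK
C6: 8 / 4 = 2, so 4 divides 8  OK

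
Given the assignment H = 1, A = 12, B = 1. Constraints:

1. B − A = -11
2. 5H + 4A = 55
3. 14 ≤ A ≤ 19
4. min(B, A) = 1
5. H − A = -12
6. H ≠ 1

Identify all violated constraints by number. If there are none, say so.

1. B − A = 1 − 12 = -11 — satisfied.
2. 5H + 4A = 5(1) + 4(12) = 53, not 55 — violated.
3. A = 12 is outside [14, 19] — violated.
4. min(1, 12) = 1 — satisfied.
5. H − A = 1 − 12 = -11, not -12 — violated.
6. H = 1, but 1 is required to differ — violated.

Constraints 2, 3, 5, and 6 are violated.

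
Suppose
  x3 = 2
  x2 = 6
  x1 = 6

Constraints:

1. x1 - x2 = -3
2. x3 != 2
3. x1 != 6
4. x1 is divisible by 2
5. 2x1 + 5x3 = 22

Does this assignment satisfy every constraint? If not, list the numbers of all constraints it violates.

1. x1 - x2 = 6 - 6 = 0, not -3 — violated.
2. x3 = 2, but 2 is required to differ — violated.
3. x1 = 6, but 6 is required to differ — violated.
4. 6 / 2 = 3, so 2 divides 6 — OK.
5. 2x1 + 5x3 = 2(6) + 5(2) = 22 — OK.

The assignment fails constraints 1, 2, 3.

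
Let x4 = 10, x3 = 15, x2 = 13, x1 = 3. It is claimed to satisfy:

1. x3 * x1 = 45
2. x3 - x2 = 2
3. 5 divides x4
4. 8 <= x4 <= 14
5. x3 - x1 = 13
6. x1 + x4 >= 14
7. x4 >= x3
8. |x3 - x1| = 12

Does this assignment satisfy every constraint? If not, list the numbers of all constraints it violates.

Constraints 5, 6, and 7 are violated.

1. x3 * x1 = 15 * 3 = 45 — holds.
2. x3 - x2 = 15 - 13 = 2 — holds.
3. 10 / 5 = 2, so 5 divides 10 — holds.
4. x4 = 10 lies in [8, 14] — holds.
5. x3 - x1 = 15 - 3 = 12, not 13 — does not hold.
6. x1 + x4 = 3 + 10 = 13; 13 < 14, bound 14 not met — does not hold.
7. x4 = 10, x3 = 15; 10 < 15 (want ≥) — does not hold.
8. |15 - 3| = 12 — holds.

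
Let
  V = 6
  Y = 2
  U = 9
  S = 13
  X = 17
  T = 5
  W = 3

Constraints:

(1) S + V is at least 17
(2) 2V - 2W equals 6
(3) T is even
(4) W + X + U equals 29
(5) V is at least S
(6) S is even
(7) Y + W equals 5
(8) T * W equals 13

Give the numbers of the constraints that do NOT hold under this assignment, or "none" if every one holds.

(1) S + V = 13 + 6 = 19; 19 ≥ 17 — satisfied.
(2) 2V - 2W = 2(6) - 2(3) = 6 — satisfied.
(3) T = 5 is odd — violated.
(4) W + X + U = 3 + 17 + 9 = 29 — satisfied.
(5) V = 6, S = 13; 6 < 13 (want ≥) — violated.
(6) S = 13 is odd — violated.
(7) Y + W = 2 + 3 = 5 — satisfied.
(8) T * W = 5 * 3 = 15, not 13 — violated.

No — constraints 3, 5, 6, 8 are not satisfied.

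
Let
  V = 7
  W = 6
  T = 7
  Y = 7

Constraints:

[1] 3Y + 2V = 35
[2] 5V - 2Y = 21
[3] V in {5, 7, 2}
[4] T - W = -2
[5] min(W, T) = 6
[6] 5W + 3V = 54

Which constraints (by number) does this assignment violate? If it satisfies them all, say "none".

No — constraints 4, 6 are not satisfied.

[1] 3Y + 2V = 3(7) + 2(7) = 35 — holds.
[2] 5V - 2Y = 5(7) - 2(7) = 21 — holds.
[3] V = 7 is in {5, 7, 2} — holds.
[4] T - W = 7 - 6 = 1, not -2 — does not hold.
[5] min(6, 7) = 6 — holds.
[6] 5W + 3V = 5(6) + 3(7) = 51, not 54 — does not hold.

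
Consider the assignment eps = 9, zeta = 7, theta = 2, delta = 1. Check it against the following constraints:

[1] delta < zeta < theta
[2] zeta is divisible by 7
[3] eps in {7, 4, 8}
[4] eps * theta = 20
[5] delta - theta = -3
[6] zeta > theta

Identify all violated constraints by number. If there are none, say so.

[1] values 1, 7, 2; zeta = 7 is not < theta = 2 — violated.
[2] 7 / 7 = 1, so 7 divides 7 — satisfied.
[3] eps = 9 is not in {7, 4, 8} — violated.
[4] eps * theta = 9 * 2 = 18, not 20 — violated.
[5] delta - theta = 1 - 2 = -1, not -3 — violated.
[6] zeta = 7, theta = 2; 7 > 2 — satisfied.

No — constraints 1, 3, 4, 5 are not satisfied.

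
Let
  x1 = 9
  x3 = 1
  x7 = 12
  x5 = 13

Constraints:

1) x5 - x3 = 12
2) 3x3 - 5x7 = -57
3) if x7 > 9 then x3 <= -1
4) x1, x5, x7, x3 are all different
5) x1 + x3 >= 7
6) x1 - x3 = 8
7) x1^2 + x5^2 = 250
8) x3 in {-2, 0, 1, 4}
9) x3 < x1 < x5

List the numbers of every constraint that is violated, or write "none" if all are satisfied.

1) x5 - x3 = 13 - 1 = 12 — holds.
2) 3x3 - 5x7 = 3(1) - 5(12) = -57 — holds.
3) x7 = 12 > 9, so we need x3 ≤ -1; but x3 = 1 > -1 — does not hold.
4) values 9, 13, 12, 1 are pairwise distinct — holds.
5) x1 + x3 = 9 + 1 = 10; 10 ≥ 7 — holds.
6) x1 - x3 = 9 - 1 = 8 — holds.
7) x1^2 + x5^2 = 9^2 + 13^2 = 81 + 169 = 250 — holds.
8) x3 = 1 is in {-2, 0, 1, 4} — holds.
9) values 1 < 9 < 13 — holds.

No — constraint 3 is not satisfied.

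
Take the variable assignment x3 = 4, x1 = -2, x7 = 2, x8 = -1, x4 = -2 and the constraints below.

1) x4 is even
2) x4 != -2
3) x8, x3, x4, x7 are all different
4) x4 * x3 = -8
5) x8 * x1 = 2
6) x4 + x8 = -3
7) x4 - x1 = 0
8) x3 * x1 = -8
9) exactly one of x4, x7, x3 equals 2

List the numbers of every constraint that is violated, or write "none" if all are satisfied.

1) x4 = -2 is even — OK.
2) x4 = -2, but -2 is required to differ — violated.
3) values -1, 4, -2, 2 are pairwise distinct — OK.
4) x4 * x3 = -2 * 4 = -8 — OK.
5) x8 * x1 = -1 * (-2) = 2 — OK.
6) x4 + x8 = -2 + (-1) = -3 — OK.
7) x4 - x1 = -2 - (-2) = 0 — OK.
8) x3 * x1 = 4 * (-2) = -8 — OK.
9) x4=-2, x7=2, x3=4; 1 of them equals 2 — OK.

Constraint 2 is violated.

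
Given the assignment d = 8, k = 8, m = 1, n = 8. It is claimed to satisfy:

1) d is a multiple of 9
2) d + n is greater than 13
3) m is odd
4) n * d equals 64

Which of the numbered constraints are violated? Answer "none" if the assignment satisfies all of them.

1) 8 = 9*0 + 8, so 9 does not divide 8 — fails.
2) d + n = 8 + 8 = 16; 16 > 13 — holds.
3) m = 1 is odd — holds.
4) n * d = 8 * 8 = 64 — holds.

Constraint 1 is violated.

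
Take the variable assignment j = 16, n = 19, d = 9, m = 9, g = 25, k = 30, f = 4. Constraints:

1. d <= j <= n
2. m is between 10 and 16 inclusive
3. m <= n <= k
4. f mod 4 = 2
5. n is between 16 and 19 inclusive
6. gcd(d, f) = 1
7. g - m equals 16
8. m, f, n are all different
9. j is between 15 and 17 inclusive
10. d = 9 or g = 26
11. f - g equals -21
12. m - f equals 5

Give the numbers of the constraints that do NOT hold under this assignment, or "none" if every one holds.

1. values 9 <= 16 <= 19 — OK.
2. m = 9 is outside [10, 16] — violated.
3. values 9 <= 19 <= 30 — OK.
4. 4 mod 4 = 0, not 2 — violated.
5. n = 19 lies in [16, 19] — OK.
6. gcd(9, 4) = 1 — OK.
7. g - m = 25 - 9 = 16 — OK.
8. values 9, 4, 19 are pairwise distinct — OK.
9. j = 16 lies in [15, 17] — OK.
10. d = 9 = 9 (first disjunct) — OK.
11. f - g = 4 - 25 = -21 — OK.
12. m - f = 9 - 4 = 5 — OK.

Constraints 2 and 4 are violated.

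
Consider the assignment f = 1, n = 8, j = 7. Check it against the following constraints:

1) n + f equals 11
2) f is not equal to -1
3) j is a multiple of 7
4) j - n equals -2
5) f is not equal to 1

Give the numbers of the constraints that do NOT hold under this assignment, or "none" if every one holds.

1) n + f = 8 + 1 = 9, not 11  false
2) f = 1, and 1 ≠ -1  true
3) 7 / 7 = 1, so 7 divides 7  true
4) j - n = 7 - 8 = -1, not -2  false
5) f = 1, but 1 is required to differ  false

Violated: 1, 4, and 5.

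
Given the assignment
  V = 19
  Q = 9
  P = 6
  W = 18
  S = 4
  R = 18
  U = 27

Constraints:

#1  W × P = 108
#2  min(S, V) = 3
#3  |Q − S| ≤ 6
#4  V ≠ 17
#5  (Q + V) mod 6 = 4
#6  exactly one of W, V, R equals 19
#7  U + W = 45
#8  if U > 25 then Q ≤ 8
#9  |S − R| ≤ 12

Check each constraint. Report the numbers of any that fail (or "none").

#1 W × P = 18 × 6 = 108 — holds.
#2 min(4, 19) = 4, not 3 — does not hold.
#3 |9 − 4| = 5; 5 ≤ 6 — holds.
#4 V = 19, and 19 ≠ 17 — holds.
#5 Q + V = 28; 28 mod 6 = 4 — holds.
#6 W=18, V=19, R=18; 1 of them equals 19 — holds.
#7 U + W = 27 + 18 = 45 — holds.
#8 U = 27 > 25, so we need Q ≤ 8; but Q = 9 > 8 — does not hold.
#9 |4 − 18| = 14; 14 > 12, exceeds bound 12 — does not hold.

The assignment fails constraints 2, 8, 9.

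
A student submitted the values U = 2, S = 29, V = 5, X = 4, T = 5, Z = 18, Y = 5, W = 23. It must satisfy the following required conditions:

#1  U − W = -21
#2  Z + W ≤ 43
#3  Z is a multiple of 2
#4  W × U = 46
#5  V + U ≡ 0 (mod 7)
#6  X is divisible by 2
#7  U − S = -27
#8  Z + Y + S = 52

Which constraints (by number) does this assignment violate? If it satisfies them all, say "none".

All constraints are satisfied.

#1 U − W = 2 − 23 = -21  OK
#2 Z + W = 18 + 23 = 41; 41 ≤ 43  OK
#3 18 / 2 = 9, so 2 divides 18  OK
#4 W × U = 23 × 2 = 46  OK
#5 V + U = 7; 7 mod 7 = 0  OK
#6 4 / 2 = 2, so 2 divides 4  OK
#7 U − S = 2 − 29 = -27  OK
#8 Z + Y + S = 18 + 5 + 29 = 52  OK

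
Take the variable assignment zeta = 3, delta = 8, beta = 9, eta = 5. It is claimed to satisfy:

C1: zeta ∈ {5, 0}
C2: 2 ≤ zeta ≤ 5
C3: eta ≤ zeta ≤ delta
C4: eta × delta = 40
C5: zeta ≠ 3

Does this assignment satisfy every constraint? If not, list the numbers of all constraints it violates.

C1: zeta = 3 is not in {5, 0} — violated.
C2: zeta = 3 lies in [2, 5] — satisfied.
C3: values 5, 3, 8; eta = 5 is not ≤ zeta = 3 — violated.
C4: eta × delta = 5 × 8 = 40 — satisfied.
C5: zeta = 3, but 3 is required to differ — violated.

Violated: 1, 3, and 5.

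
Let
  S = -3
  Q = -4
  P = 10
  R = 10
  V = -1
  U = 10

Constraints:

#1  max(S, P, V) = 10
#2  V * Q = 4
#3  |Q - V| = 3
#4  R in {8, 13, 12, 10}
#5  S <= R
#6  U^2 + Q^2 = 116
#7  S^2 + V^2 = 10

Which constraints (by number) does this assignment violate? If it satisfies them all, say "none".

#1 max(-3, 10, -1) = 10  ✓
#2 V * Q = -1 * (-4) = 4  ✓
#3 |-4 - (-1)| = 3  ✓
#4 R = 10 is in {8, 13, 12, 10}  ✓
#5 S = -3, R = 10; -3 ≤ 10  ✓
#6 U^2 + Q^2 = 10^2 + (-4)^2 = 100 + 16 = 116  ✓
#7 S^2 + V^2 = (-3)^2 + (-1)^2 = 9 + 1 = 10  ✓

None — every constraint holds.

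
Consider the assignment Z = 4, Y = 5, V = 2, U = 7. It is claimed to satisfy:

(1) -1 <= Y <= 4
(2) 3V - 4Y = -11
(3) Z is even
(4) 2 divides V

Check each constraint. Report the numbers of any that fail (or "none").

The assignment fails constraints 1, 2.

(1) Y = 5 is outside [-1, 4] — violated.
(2) 3V - 4Y = 3(2) - 4(5) = -14, not -11 — violated.
(3) Z = 4 is even — OK.
(4) 2 / 2 = 1, so 2 divides 2 — OK.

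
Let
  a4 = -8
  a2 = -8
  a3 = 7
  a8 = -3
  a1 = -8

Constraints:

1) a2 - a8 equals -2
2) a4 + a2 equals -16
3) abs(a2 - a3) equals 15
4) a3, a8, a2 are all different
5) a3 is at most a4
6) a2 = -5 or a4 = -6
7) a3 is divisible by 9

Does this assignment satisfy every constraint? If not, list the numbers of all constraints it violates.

Constraints 1, 5, 6, and 7 do not hold.

1) a2 - a8 = -8 - (-3) = -5, not -2 — violated.
2) a4 + a2 = -8 + (-8) = -16 — satisfied.
3) abs(-8 - 7) = 15 — satisfied.
4) values 7, -3, -8 are pairwise distinct — satisfied.
5) a3 = 7, a4 = -8; 7 > -8 (want ≤) — violated.
6) a2 = -8 ≠ -5 and a4 = -8 ≠ -6; both disjuncts false — violated.
7) 7 = 9*0 + 7, so 9 does not divide 7 — violated.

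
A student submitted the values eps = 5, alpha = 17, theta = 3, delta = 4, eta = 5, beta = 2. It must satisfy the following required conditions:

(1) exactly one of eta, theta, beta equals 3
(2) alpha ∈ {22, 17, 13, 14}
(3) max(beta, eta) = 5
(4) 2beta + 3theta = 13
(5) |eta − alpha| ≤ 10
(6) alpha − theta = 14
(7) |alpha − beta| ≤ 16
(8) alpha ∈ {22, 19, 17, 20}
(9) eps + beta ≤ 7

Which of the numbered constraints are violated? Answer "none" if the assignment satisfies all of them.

Constraint 5 is violated.

(1) eta=5, theta=3, beta=2; 1 of them equals 3  ✓
(2) alpha = 17 is in {22, 17, 13, 14}  ✓
(3) max(2, 5) = 5  ✓
(4) 2beta + 3theta = 2(2) + 3(3) = 13  ✓
(5) |5 − 17| = 12; 12 > 10, exceeds bound 10  ✗
(6) alpha − theta = 17 − 3 = 14  ✓
(7) |17 − 2| = 15; 15 ≤ 16  ✓
(8) alpha = 17 is in {22, 19, 17, 20}  ✓
(9) eps + beta = 5 + 2 = 7; 7 ≤ 7  ✓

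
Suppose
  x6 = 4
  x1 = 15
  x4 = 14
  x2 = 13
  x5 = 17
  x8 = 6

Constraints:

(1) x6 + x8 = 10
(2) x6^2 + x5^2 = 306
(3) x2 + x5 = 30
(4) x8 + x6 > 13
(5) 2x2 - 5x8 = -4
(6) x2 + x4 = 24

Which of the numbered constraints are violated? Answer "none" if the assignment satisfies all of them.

(1) x6 + x8 = 4 + 6 = 10 — holds.
(2) x6^2 + x5^2 = 4^2 + 17^2 = 16 + 289 = 305, not 306 — does not hold.
(3) x2 + x5 = 13 + 17 = 30 — holds.
(4) x8 + x6 = 6 + 4 = 10; 10 ≤ 13, bound 13 not met — does not hold.
(5) 2x2 - 5x8 = 2(13) - 5(6) = -4 — holds.
(6) x2 + x4 = 13 + 14 = 27, not 24 — does not hold.

The assignment fails constraints 2, 4, and 6.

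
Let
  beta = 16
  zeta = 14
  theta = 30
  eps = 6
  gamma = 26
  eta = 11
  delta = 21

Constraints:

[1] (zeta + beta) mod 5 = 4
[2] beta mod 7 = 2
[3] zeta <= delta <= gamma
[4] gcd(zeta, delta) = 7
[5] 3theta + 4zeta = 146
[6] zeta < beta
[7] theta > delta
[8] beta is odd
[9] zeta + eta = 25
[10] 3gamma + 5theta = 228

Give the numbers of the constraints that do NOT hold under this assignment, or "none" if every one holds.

[1] zeta + beta = 30; 30 mod 5 = 0, not 4 — violated.
[2] 16 mod 7 = 2 — OK.
[3] values 14 <= 21 <= 26 — OK.
[4] gcd(14, 21) = 7 — OK.
[5] 3theta + 4zeta = 3(30) + 4(14) = 146 — OK.
[6] zeta = 14, beta = 16; 14 < 16 — OK.
[7] theta = 30, delta = 21; 30 > 21 — OK.
[8] beta = 16 is even — violated.
[9] zeta + eta = 14 + 11 = 25 — OK.
[10] 3gamma + 5theta = 3(26) + 5(30) = 228 — OK.

Violated: 1 and 8.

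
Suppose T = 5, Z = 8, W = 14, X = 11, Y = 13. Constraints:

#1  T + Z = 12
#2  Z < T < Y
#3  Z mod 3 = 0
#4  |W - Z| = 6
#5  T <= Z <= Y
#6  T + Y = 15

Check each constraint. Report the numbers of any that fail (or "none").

#1 T + Z = 5 + 8 = 13, not 12  FAIL
#2 values 8, 5, 13; Z = 8 is not < T = 5  FAIL
#3 8 mod 3 = 2, not 0  FAIL
#4 |14 - 8| = 6  OK
#5 values 5 <= 8 <= 13  OK
#6 T + Y = 5 + 13 = 18, not 15  FAIL

The assignment fails constraints 1, 2, 3, 6.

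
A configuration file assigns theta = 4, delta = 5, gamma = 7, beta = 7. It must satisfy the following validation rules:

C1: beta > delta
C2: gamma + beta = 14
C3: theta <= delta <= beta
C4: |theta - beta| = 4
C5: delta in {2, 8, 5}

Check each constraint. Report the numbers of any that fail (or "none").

No — constraint 4 is not satisfied.

C1: beta = 7, delta = 5; 7 > 5  OK
C2: gamma + beta = 7 + 7 = 14  OK
C3: values 4 <= 5 <= 7  OK
C4: |4 - 7| = 3, not 4  FAIL
C5: delta = 5 is in {2, 8, 5}  OK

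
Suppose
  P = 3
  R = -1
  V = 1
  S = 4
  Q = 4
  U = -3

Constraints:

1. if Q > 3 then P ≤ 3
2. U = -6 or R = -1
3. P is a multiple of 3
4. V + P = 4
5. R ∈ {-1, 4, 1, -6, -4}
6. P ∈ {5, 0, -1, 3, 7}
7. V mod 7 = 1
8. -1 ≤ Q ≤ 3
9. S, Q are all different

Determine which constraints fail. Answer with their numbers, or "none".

No — constraints 8 and 9 are not satisfied.

1. Q = 4 > 3, so we need P ≤ 3; P = 3 ≤ 3  holds
2. U = -3 ≠ -6, but R = -1 = -1 (second disjunct)  holds
3. 3 / 3 = 1, so 3 divides 3  holds
4. V + P = 1 + 3 = 4  holds
5. R = -1 is in {-1, 4, 1, -6, -4}  holds
6. P = 3 is in {5, 0, -1, 3, 7}  holds
7. 1 mod 7 = 1  holds
8. Q = 4 is outside [-1, 3]  fails
9. S = Q = 4, not all different  fails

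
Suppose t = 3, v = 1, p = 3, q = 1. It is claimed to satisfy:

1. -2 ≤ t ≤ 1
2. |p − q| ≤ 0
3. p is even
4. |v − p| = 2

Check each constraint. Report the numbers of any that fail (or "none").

1. t = 3 is outside [-2, 1]  fails
2. |3 − 1| = 2; 2 > 0, exceeds bound 0  fails
3. p = 3 is odd  fails
4. |1 − 3| = 2  holds

Violated: 1, 2, 3.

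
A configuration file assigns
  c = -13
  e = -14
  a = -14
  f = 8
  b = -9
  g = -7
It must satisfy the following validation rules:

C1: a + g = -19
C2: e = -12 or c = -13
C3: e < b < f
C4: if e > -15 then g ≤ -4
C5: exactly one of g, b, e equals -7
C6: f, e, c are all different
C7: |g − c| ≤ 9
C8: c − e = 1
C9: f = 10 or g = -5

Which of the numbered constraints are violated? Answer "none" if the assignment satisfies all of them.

C1: a + g = -14 + (-7) = -21, not -19 — violated.
C2: e = -14 ≠ -12, but c = -13 = -13 (second disjunct) — OK.
C3: values -14 < -9 < 8 — OK.
C4: e = -14 > -15, so we need g ≤ -4; g = -7 ≤ -4 — OK.
C5: g=-7, b=-9, e=-14; 1 of them equals -7 — OK.
C6: values 8, -14, -13 are pairwise distinct — OK.
C7: |-7 − (-13)| = 6; 6 ≤ 9 — OK.
C8: c − e = -13 − (-14) = 1 — OK.
C9: f = 8 ≠ 10 and g = -7 ≠ -5; both disjuncts false — violated.

Violated: 1 and 9.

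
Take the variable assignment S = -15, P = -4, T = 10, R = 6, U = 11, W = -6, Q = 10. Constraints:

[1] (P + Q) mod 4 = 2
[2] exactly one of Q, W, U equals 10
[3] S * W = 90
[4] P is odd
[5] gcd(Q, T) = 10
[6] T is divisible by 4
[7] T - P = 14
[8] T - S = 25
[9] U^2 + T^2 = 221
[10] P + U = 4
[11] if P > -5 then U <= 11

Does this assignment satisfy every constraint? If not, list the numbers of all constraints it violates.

The assignment fails constraints 4, 6, 10.

[1] P + Q = 6; 6 mod 4 = 2 — satisfied.
[2] Q=10, W=-6, U=11; 1 of them equals 10 — satisfied.
[3] S * W = -15 * (-6) = 90 — satisfied.
[4] P = -4 is even — violated.
[5] gcd(10, 10) = 10 — satisfied.
[6] 10 = 4*2 + 2, so 4 does not divide 10 — violated.
[7] T - P = 10 - (-4) = 14 — satisfied.
[8] T - S = 10 - (-15) = 25 — satisfied.
[9] U^2 + T^2 = 11^2 + 10^2 = 121 + 100 = 221 — satisfied.
[10] P + U = -4 + 11 = 7, not 4 — violated.
[11] P = -4 > -5, so we need U ≤ 11; U = 11 ≤ 11 — satisfied.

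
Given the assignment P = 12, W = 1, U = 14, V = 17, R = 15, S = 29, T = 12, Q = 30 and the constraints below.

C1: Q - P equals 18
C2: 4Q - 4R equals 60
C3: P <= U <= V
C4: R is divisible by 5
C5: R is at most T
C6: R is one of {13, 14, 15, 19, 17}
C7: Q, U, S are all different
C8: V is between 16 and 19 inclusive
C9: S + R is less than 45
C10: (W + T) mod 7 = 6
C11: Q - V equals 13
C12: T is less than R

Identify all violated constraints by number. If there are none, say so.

C1: Q - P = 30 - 12 = 18  ✔
C2: 4Q - 4R = 4(30) - 4(15) = 60  ✔
C3: values 12 <= 14 <= 17  ✔
C4: 15 / 5 = 3, so 5 divides 15  ✔
C5: R = 15, T = 12; 15 > 12 (want ≤)  ✘
C6: R = 15 is in {13, 14, 15, 19, 17}  ✔
C7: values 30, 14, 29 are pairwise distinct  ✔
C8: V = 17 lies in [16, 19]  ✔
C9: S + R = 29 + 15 = 44; 44 < 45  ✔
C10: W + T = 13; 13 mod 7 = 6  ✔
C11: Q - V = 30 - 17 = 13  ✔
C12: T = 12, R = 15; 12 < 15  ✔

Constraint 5 does not hold.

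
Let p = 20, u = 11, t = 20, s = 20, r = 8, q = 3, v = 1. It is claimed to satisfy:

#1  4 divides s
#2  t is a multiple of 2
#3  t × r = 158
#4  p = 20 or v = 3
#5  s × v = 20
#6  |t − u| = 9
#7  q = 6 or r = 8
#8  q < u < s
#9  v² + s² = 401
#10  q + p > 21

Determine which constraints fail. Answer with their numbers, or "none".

No — constraint 3 is not satisfied.

#1 20 / 4 = 5, so 4 divides 20 — holds.
#2 20 / 2 = 10, so 2 divides 20 — holds.
#3 t × r = 20 × 8 = 160, not 158 — does not hold.
#4 p = 20 = 20 (first disjunct) — holds.
#5 s × v = 20 × 1 = 20 — holds.
#6 |20 − 11| = 9 — holds.
#7 q = 3 ≠ 6, but r = 8 = 8 (second disjunct) — holds.
#8 values 3 < 11 < 20 — holds.
#9 v² + s² = 1² + 20² = 1 + 400 = 401 — holds.
#10 q + p = 3 + 20 = 23; 23 > 21 — holds.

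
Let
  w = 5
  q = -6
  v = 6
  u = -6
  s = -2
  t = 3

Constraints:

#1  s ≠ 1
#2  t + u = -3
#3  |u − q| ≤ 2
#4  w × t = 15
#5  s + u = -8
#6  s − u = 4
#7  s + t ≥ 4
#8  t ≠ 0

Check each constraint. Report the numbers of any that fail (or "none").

#1 s = -2, and -2 ≠ 1 — holds.
#2 t + u = 3 + (-6) = -3 — holds.
#3 |-6 − (-6)| = 0; 0 ≤ 2 — holds.
#4 w × t = 5 × 3 = 15 — holds.
#5 s + u = -2 + (-6) = -8 — holds.
#6 s − u = -2 − (-6) = 4 — holds.
#7 s + t = -2 + 3 = 1; 1 < 4, bound 4 not met — fails.
#8 t = 3, and 3 ≠ 0 — holds.

The assignment fails constraint 7.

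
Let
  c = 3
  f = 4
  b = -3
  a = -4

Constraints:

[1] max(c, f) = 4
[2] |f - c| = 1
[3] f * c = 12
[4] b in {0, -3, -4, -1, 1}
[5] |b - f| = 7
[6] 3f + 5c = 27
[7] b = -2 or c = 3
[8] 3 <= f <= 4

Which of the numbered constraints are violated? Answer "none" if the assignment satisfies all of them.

[1] max(3, 4) = 4  yes
[2] |4 - 3| = 1  yes
[3] f * c = 4 * 3 = 12  yes
[4] b = -3 is in {0, -3, -4, -1, 1}  yes
[5] |-3 - 4| = 7  yes
[6] 3f + 5c = 3(4) + 5(3) = 27  yes
[7] b = -3 ≠ -2, but c = 3 = 3 (second disjunct)  yes
[8] f = 4 lies in [3, 4]  yes

The assignment satisfies every constraint.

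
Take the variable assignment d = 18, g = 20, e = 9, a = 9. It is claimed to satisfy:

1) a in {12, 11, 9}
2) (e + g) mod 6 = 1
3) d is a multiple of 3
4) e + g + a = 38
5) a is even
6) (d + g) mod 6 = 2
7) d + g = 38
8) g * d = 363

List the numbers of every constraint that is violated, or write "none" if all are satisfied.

Constraints 2, 5, and 8 do not hold.

1) a = 9 is in {12, 11, 9} — OK.
2) e + g = 29; 29 mod 6 = 5, not 1 — violated.
3) 18 / 3 = 6, so 3 divides 18 — OK.
4) e + g + a = 9 + 20 + 9 = 38 — OK.
5) a = 9 is odd — violated.
6) d + g = 38; 38 mod 6 = 2 — OK.
7) d + g = 18 + 20 = 38 — OK.
8) g * d = 20 * 18 = 360, not 363 — violated.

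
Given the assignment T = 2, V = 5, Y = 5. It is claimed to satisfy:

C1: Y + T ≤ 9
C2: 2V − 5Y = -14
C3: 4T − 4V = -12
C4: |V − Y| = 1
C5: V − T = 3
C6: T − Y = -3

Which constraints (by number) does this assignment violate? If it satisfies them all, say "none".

No — constraints 2, 4 are not satisfied.

C1: Y + T = 5 + 2 = 7; 7 ≤ 9  OK
C2: 2V − 5Y = 2(5) − 5(5) = -15, not -14  FAIL
C3: 4T − 4V = 4(2) − 4(5) = -12  OK
C4: |5 − 5| = 0, not 1  FAIL
C5: V − T = 5 − 2 = 3  OK
C6: T − Y = 2 − 5 = -3  OK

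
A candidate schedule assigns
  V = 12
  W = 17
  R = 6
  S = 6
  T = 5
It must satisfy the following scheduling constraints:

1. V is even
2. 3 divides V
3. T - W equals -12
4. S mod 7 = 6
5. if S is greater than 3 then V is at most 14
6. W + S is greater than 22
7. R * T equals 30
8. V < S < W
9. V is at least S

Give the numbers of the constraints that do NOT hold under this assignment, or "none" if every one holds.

The assignment fails constraint 8.

1. V = 12 is even — OK.
2. 12 / 3 = 4, so 3 divides 12 — OK.
3. T - W = 5 - 17 = -12 — OK.
4. 6 mod 7 = 6 — OK.
5. S = 6 > 3, so we need V ≤ 14; V = 12 ≤ 14 — OK.
6. W + S = 17 + 6 = 23; 23 > 22 — OK.
7. R * T = 6 * 5 = 30 — OK.
8. values 12, 6, 17; V = 12 is not < S = 6 — violated.
9. V = 12, S = 6; 12 ≥ 6 — OK.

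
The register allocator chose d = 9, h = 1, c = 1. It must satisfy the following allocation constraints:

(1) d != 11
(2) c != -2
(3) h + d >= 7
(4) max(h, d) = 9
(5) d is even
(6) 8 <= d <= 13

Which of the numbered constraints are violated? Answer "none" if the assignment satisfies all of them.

No — constraint 5 is not satisfied.

(1) d = 9, and 9 ≠ 11 — holds.
(2) c = 1, and 1 ≠ -2 — holds.
(3) h + d = 1 + 9 = 10; 10 ≥ 7 — holds.
(4) max(1, 9) = 9 — holds.
(5) d = 9 is odd — fails.
(6) d = 9 lies in [8, 13] — holds.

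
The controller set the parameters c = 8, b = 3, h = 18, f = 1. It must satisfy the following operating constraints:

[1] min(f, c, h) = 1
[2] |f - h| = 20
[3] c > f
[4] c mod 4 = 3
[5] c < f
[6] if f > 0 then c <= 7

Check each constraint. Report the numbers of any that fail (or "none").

No — constraints 2, 4, 5, and 6 are not satisfied.

[1] min(1, 8, 18) = 1  ✓
[2] |1 - 18| = 17, not 20  ✗
[3] c = 8, f = 1; 8 > 1  ✓
[4] 8 mod 4 = 0, not 3  ✗
[5] c = 8, f = 1; 8 ≥ 1 (want <)  ✗
[6] f = 1 > 0, so we need c ≤ 7; but c = 8 > 7  ✗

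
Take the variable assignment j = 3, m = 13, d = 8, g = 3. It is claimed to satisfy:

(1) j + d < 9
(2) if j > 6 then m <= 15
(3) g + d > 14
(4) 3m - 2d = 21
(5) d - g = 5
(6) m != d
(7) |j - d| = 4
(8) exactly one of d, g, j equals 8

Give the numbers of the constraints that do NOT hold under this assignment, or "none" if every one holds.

Violated: 1, 3, 4, 7.

(1) j + d = 3 + 8 = 11; 11 ≥ 9, bound 9 not met — does not hold.
(2) j = 3, not > 6; antecedent false, conditional vacuously true — holds.
(3) g + d = 3 + 8 = 11; 11 ≤ 14, bound 14 not met — does not hold.
(4) 3m - 2d = 3(13) - 2(8) = 23, not 21 — does not hold.
(5) d - g = 8 - 3 = 5 — holds.
(6) m = 13, d = 8; distinct — holds.
(7) |3 - 8| = 5, not 4 — does not hold.
(8) d=8, g=3, j=3; 1 of them equals 8 — holds.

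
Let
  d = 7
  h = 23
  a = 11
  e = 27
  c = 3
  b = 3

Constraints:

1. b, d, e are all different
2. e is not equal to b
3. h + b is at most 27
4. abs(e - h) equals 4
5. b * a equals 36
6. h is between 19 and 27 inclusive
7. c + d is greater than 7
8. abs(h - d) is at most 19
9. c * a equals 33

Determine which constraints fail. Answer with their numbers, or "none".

Violated: 5.

1. values 3, 7, 27 are pairwise distinct  ✔
2. e = 27, b = 3; distinct  ✔
3. h + b = 23 + 3 = 26; 26 ≤ 27  ✔
4. abs(27 - 23) = 4  ✔
5. b * a = 3 * 11 = 33, not 36  ✘
6. h = 23 lies in [19, 27]  ✔
7. c + d = 3 + 7 = 10; 10 > 7  ✔
8. abs(23 - 7) = 16; 16 ≤ 19  ✔
9. c * a = 3 * 11 = 33  ✔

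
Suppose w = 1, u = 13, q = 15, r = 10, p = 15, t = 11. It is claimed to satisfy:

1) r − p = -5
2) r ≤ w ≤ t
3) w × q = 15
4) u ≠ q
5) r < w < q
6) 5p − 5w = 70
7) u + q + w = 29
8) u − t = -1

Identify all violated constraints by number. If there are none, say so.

Constraints 2, 5, 8 do not hold.

1) r − p = 10 − 15 = -5 — holds.
2) values 10, 1, 11; r = 10 is not ≤ w = 1 — fails.
3) w × q = 1 × 15 = 15 — holds.
4) u = 13, q = 15; distinct — holds.
5) values 10, 1, 15; r = 10 is not < w = 1 — fails.
6) 5p − 5w = 5(15) − 5(1) = 70 — holds.
7) u + q + w = 13 + 15 + 1 = 29 — holds.
8) u − t = 13 − 11 = 2, not -1 — fails.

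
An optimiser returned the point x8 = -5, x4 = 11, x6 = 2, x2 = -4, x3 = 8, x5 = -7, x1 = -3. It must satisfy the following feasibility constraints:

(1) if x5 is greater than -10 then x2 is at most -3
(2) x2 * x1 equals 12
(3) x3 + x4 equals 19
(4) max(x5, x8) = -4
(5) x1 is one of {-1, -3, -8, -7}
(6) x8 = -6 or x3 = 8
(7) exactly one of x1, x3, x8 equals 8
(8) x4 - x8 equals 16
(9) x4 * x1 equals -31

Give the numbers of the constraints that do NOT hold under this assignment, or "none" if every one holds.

Constraints 4, 9 do not hold.

(1) x5 = -7 > -10, so we need x2 ≤ -3; x2 = -4 ≤ -3  ✓
(2) x2 * x1 = -4 * (-3) = 12  ✓
(3) x3 + x4 = 8 + 11 = 19  ✓
(4) max(-7, -5) = -5, not -4  ✗
(5) x1 = -3 is in {-1, -3, -8, -7}  ✓
(6) x8 = -5 ≠ -6, but x3 = 8 = 8 (second disjunct)  ✓
(7) x1=-3, x3=8, x8=-5; 1 of them equals 8  ✓
(8) x4 - x8 = 11 - (-5) = 16  ✓
(9) x4 * x1 = 11 * (-3) = -33, not -31  ✗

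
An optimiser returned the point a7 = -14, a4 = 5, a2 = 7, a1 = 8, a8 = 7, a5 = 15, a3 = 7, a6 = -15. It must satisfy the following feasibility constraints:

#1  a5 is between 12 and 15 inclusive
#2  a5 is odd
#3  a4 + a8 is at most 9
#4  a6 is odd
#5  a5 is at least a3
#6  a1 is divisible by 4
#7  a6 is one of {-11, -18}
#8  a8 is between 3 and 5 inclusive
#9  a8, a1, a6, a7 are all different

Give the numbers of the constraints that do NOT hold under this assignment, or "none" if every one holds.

#1 a5 = 15 lies in [12, 15] — satisfied.
#2 a5 = 15 is odd — satisfied.
#3 a4 + a8 = 5 + 7 = 12; 12 > 9, bound 9 not met — violated.
#4 a6 = -15 is odd — satisfied.
#5 a5 = 15, a3 = 7; 15 ≥ 7 — satisfied.
#6 8 / 4 = 2, so 4 divides 8 — satisfied.
#7 a6 = -15 is not in {-11, -18} — violated.
#8 a8 = 7 is outside [3, 5] — violated.
#9 values 7, 8, -15, -14 are pairwise distinct — satisfied.

Violated: 3, 7, and 8.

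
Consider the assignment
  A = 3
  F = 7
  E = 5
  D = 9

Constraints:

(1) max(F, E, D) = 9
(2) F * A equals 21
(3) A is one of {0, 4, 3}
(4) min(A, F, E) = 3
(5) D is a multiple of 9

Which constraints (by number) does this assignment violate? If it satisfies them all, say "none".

No violations.

(1) max(7, 5, 9) = 9 — holds.
(2) F * A = 7 * 3 = 21 — holds.
(3) A = 3 is in {0, 4, 3} — holds.
(4) min(3, 7, 5) = 3 — holds.
(5) 9 / 9 = 1, so 9 divides 9 — holds.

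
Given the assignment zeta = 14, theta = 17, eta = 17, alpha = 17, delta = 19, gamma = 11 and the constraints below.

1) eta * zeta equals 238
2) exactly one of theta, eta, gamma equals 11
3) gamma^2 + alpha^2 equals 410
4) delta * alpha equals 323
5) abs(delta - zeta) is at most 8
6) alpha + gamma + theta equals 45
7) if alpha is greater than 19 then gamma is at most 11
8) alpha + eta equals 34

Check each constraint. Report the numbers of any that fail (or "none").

1) eta * zeta = 17 * 14 = 238  yes
2) theta=17, eta=17, gamma=11; 1 of them equals 11  yes
3) gamma^2 + alpha^2 = 11^2 + 17^2 = 121 + 289 = 410  yes
4) delta * alpha = 19 * 17 = 323  yes
5) abs(19 - 14) = 5; 5 ≤ 8  yes
6) alpha + gamma + theta = 17 + 11 + 17 = 45  yes
7) alpha = 17, not > 19; antecedent false, conditional vacuously true  yes
8) alpha + eta = 17 + 17 = 34  yes

None — every constraint holds.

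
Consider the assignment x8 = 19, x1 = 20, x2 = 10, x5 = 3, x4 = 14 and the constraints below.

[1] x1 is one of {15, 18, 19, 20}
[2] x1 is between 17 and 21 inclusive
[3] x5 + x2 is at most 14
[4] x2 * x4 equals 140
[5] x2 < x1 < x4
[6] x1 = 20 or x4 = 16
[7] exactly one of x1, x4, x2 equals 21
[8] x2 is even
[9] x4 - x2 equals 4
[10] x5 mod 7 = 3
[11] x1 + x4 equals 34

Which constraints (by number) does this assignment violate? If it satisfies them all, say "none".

Constraints 5, 7 are violated.

[1] x1 = 20 is in {15, 18, 19, 20}  ✔
[2] x1 = 20 lies in [17, 21]  ✔
[3] x5 + x2 = 3 + 10 = 13; 13 ≤ 14  ✔
[4] x2 * x4 = 10 * 14 = 140  ✔
[5] values 10, 20, 14; x1 = 20 is not < x4 = 14  ✘
[6] x1 = 20 = 20 (first disjunct)  ✔
[7] x1=20, x4=14, x2=10; 0 of them equal 21, not exactly one  ✘
[8] x2 = 10 is even  ✔
[9] x4 - x2 = 14 - 10 = 4  ✔
[10] 3 mod 7 = 3  ✔
[11] x1 + x4 = 20 + 14 = 34  ✔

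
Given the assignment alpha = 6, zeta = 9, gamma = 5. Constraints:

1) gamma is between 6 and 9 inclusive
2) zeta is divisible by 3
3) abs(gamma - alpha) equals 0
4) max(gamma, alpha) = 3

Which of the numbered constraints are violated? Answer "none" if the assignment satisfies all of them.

Constraints 1, 3, and 4 are violated.

1) gamma = 5 is outside [6, 9]  fails
2) 9 / 3 = 3, so 3 divides 9  holds
3) abs(5 - 6) = 1, not 0  fails
4) max(5, 6) = 6, not 3  fails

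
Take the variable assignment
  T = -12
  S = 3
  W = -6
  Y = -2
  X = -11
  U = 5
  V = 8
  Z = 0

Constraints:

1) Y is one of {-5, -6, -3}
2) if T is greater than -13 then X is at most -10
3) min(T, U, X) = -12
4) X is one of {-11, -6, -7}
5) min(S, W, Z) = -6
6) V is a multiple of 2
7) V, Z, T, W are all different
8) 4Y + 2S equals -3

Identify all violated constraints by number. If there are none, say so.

Constraints 1 and 8 do not hold.

1) Y = -2 is not in {-5, -6, -3} — violated.
2) T = -12 > -13, so we need X ≤ -10; X = -11 ≤ -10 — satisfied.
3) min(-12, 5, -11) = -12 — satisfied.
4) X = -11 is in {-11, -6, -7} — satisfied.
5) min(3, -6, 0) = -6 — satisfied.
6) 8 / 2 = 4, so 2 divides 8 — satisfied.
7) values 8, 0, -12, -6 are pairwise distinct — satisfied.
8) 4Y + 2S = 4(-2) + 2(3) = -2, not -3 — violated.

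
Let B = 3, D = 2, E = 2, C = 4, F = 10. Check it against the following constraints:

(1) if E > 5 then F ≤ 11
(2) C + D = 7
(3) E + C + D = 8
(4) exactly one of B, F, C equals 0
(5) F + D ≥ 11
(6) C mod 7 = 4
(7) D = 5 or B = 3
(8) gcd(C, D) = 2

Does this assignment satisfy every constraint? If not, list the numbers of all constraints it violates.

(1) E = 2, not > 5; antecedent false, conditional vacuously true  holds
(2) C + D = 4 + 2 = 6, not 7  fails
(3) E + C + D = 2 + 4 + 2 = 8  holds
(4) B=3, F=10, C=4; 0 of them equal 0, not exactly one  fails
(5) F + D = 10 + 2 = 12; 12 ≥ 11  holds
(6) 4 mod 7 = 4  holds
(7) D = 2 ≠ 5, but B = 3 = 3 (second disjunct)  holds
(8) gcd(4, 2) = 2  holds

Constraints 2, 4 are violated.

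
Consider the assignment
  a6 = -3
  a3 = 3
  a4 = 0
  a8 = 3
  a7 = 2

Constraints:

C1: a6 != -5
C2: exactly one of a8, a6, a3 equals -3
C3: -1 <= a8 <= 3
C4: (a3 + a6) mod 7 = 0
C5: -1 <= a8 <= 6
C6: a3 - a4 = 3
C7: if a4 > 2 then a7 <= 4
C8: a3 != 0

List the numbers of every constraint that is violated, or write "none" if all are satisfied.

C1: a6 = -3, and -3 ≠ -5  ✔
C2: a8=3, a6=-3, a3=3; 1 of them equals -3  ✔
C3: a8 = 3 lies in [-1, 3]  ✔
C4: a3 + a6 = 0; 0 mod 7 = 0  ✔
C5: a8 = 3 lies in [-1, 6]  ✔
C6: a3 - a4 = 3 - 0 = 3  ✔
C7: a4 = 0, not > 2; antecedent false, conditional vacuously true  ✔
C8: a3 = 3, and 3 ≠ 0  ✔

The assignment satisfies every constraint.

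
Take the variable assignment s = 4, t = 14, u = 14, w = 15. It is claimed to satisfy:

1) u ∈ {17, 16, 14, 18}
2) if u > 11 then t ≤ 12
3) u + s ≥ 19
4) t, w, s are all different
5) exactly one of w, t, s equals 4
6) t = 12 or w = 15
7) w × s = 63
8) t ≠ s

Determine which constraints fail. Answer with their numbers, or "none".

The assignment fails constraints 2, 3, 7.

1) u = 14 is in {17, 16, 14, 18} — holds.
2) u = 14 > 11, so we need t ≤ 12; but t = 14 > 12 — does not hold.
3) u + s = 14 + 4 = 18; 18 < 19, bound 19 not met — does not hold.
4) values 14, 15, 4 are pairwise distinct — holds.
5) w=15, t=14, s=4; 1 of them equals 4 — holds.
6) t = 14 ≠ 12, but w = 15 = 15 (second disjunct) — holds.
7) w × s = 15 × 4 = 60, not 63 — does not hold.
8) t = 14, s = 4; distinct — holds.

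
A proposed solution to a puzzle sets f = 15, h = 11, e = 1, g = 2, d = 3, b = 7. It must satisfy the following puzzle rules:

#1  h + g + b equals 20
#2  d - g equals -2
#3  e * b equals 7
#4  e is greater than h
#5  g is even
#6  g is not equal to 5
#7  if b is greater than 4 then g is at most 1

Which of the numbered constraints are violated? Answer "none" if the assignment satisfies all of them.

Constraints 2, 4, and 7 are violated.

#1 h + g + b = 11 + 2 + 7 = 20 — holds.
#2 d - g = 3 - 2 = 1, not -2 — fails.
#3 e * b = 1 * 7 = 7 — holds.
#4 e = 1, h = 11; 1 ≤ 11 (want >) — fails.
#5 g = 2 is even — holds.
#6 g = 2, and 2 ≠ 5 — holds.
#7 b = 7 > 4, so we need g ≤ 1; but g = 2 > 1 — fails.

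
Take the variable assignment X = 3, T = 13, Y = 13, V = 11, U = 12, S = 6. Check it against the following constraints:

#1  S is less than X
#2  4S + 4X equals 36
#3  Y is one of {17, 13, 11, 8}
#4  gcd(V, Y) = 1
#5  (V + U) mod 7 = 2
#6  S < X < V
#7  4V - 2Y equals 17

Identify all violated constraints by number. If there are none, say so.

#1 S = 6, X = 3; 6 ≥ 3 (want <) — fails.
#2 4S + 4X = 4(6) + 4(3) = 36 — holds.
#3 Y = 13 is in {17, 13, 11, 8} — holds.
#4 gcd(11, 13) = 1 — holds.
#5 V + U = 23; 23 mod 7 = 2 — holds.
#6 values 6, 3, 11; S = 6 is not < X = 3 — fails.
#7 4V - 2Y = 4(11) - 2(13) = 18, not 17 — fails.

The assignment fails constraints 1, 6, and 7.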